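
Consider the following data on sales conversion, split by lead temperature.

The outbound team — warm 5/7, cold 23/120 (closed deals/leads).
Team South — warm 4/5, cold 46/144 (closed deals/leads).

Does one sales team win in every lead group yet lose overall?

Warm: the outbound team 5/7 = 71.4%, Team South 4/5 = 80.0% → Team South
Cold: the outbound team 23/120 = 19.2%, Team South 46/144 = 31.9% → Team South
Overall: the outbound team 28/127 = 22.0%, Team South 50/149 = 33.6% → Team South
Team South wins overall and in every lead group — no reversal.

No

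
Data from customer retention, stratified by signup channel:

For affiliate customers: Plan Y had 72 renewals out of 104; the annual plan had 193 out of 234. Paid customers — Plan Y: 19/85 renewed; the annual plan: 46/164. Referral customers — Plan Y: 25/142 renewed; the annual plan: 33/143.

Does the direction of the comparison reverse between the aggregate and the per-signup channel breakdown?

No

Affiliate: Plan Y 72/104 = 69.2%, the annual plan 193/234 = 82.5% → the annual plan
Paid: Plan Y 19/85 = 22.4%, the annual plan 46/164 = 28.0% → the annual plan
Referral: Plan Y 25/142 = 17.6%, the annual plan 33/143 = 23.1% → the annual plan
Overall: Plan Y 116/331 = 35.0%, the annual plan 272/541 = 50.3% → the annual plan
The annual plan wins overall and in every signup group — no reversal.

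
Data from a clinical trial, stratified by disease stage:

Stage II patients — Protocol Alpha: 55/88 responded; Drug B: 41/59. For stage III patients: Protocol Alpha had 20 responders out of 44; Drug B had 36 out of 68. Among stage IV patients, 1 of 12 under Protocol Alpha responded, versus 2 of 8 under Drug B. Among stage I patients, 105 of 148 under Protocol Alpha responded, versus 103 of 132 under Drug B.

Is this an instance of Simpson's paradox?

Stage II: Protocol Alpha 55/88 = 62.5%, Drug B 41/59 = 69.5% → Drug B
Stage III: Protocol Alpha 20/44 = 45.5%, Drug B 36/68 = 52.9% → Drug B
Stage IV: Protocol Alpha 1/12 = 8.3%, Drug B 2/8 = 25.0% → Drug B
Stage I: Protocol Alpha 105/148 = 70.9%, Drug B 103/132 = 78.0% → Drug B
Overall: Protocol Alpha 181/292 = 62.0%, Drug B 182/267 = 68.2% → Drug B
Drug B wins overall and in every disease group — no reversal.

No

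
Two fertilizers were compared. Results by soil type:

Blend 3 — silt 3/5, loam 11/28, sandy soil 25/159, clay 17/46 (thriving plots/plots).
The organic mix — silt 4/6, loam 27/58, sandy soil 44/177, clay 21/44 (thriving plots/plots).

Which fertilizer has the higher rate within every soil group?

the organic mix

Silt: Blend 3 3/5 = 60.0%, the organic mix 4/6 = 66.7% → the organic mix
Loam: Blend 3 11/28 = 39.3%, the organic mix 27/58 = 46.6% → the organic mix
Sandy soil: Blend 3 25/159 = 15.7%, the organic mix 44/177 = 24.9% → the organic mix
Clay: Blend 3 17/46 = 37.0%, the organic mix 21/44 = 47.7% → the organic mix
The organic mix has the higher rate in all 4 groups.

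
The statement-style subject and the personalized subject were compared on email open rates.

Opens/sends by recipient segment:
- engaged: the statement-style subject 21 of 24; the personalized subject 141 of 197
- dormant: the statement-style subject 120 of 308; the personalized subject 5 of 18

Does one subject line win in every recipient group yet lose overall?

Engaged: the statement-style subject 21/24 = 87.5%, the personalized subject 141/197 = 71.6% → the statement-style subject
Dormant: the statement-style subject 120/308 = 39.0%, the personalized subject 5/18 = 27.8% → the statement-style subject
Overall: the statement-style subject 141/332 = 42.5%, the personalized subject 146/215 = 67.9% → the personalized subject
The statement-style subject wins each recipient group but the personalized subject wins overall — the comparison reverses. The statement-style subject's sends skew toward dormant, which has a lower base rate.

Yes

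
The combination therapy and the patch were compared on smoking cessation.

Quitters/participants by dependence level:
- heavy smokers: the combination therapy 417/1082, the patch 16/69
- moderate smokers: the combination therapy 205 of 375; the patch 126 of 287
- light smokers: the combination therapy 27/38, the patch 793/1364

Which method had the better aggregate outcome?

Heavy smokers: the combination therapy 417/1082 = 38.5%, the patch 16/69 = 23.2% → the combination therapy
Moderate smokers: the combination therapy 205/375 = 54.7%, the patch 126/287 = 43.9% → the combination therapy
Light smokers: the combination therapy 27/38 = 71.1%, the patch 793/1364 = 58.1% → the combination therapy
Overall: the combination therapy 649/1495 = 43.4%, the patch 935/1720 = 54.4% → the patch
(The combination therapy wins every dependence group but the patch wins overall — the combination therapy's participants skew toward the low-rate heavy smokers group.)

the patch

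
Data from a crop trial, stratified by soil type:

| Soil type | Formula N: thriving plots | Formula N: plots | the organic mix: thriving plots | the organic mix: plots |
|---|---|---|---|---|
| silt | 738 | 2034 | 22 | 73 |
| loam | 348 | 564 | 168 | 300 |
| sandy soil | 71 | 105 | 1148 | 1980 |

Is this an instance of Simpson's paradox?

Silt: Formula N 738/2034 = 36.3%, the organic mix 22/73 = 30.1% → Formula N
Loam: Formula N 348/564 = 61.7%, the organic mix 168/300 = 56.0% → Formula N
Sandy soil: Formula N 71/105 = 67.6%, the organic mix 1148/1980 = 58.0% → Formula N
Overall: Formula N 1157/2703 = 42.8%, the organic mix 1338/2353 = 56.9% → the organic mix
Formula N wins each soil group but the organic mix wins overall — the comparison reverses. Formula N's plots skew toward silt, which has a lower base rate.

Yes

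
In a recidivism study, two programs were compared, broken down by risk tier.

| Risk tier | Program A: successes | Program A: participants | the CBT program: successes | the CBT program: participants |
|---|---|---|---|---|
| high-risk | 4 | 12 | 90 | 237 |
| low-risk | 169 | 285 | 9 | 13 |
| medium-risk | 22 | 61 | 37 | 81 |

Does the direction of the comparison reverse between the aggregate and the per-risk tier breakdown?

Yes

High-risk: Program A 4/12 = 33.3%, the CBT program 90/237 = 38.0% → the CBT program
Low-risk: Program A 169/285 = 59.3%, the CBT program 9/13 = 69.2% → the CBT program
Medium-risk: Program A 22/61 = 36.1%, the CBT program 37/81 = 45.7% → the CBT program
Overall: Program A 195/358 = 54.5%, the CBT program 136/331 = 41.1% → Program A
The CBT program wins each risk group but Program A wins overall — the comparison reverses. The CBT program's participants skew toward high-risk, which has a lower base rate.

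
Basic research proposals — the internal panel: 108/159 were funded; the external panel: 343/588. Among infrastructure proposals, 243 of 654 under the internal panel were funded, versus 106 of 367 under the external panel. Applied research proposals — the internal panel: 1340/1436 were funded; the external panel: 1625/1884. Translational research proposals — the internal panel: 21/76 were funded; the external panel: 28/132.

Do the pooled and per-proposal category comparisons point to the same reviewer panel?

Basic research: the internal panel 108/159 = 67.9%, the external panel 343/588 = 58.3% → the internal panel
Infrastructure: the internal panel 243/654 = 37.2%, the external panel 106/367 = 28.9% → the internal panel
Applied research: the internal panel 1340/1436 = 93.3%, the external panel 1625/1884 = 86.3% → the internal panel
Translational research: the internal panel 21/76 = 27.6%, the external panel 28/132 = 21.2% → the internal panel
Overall: the internal panel 1712/2325 = 73.6%, the external panel 2102/2971 = 70.8% → the internal panel
The internal panel wins overall and in every proposal group — no reversal.

Yes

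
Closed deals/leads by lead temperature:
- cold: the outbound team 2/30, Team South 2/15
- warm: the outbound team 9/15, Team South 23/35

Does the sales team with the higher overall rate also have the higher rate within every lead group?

Yes

Cold: the outbound team 2/30 = 6.7%, Team South 2/15 = 13.3% → Team South
Warm: the outbound team 9/15 = 60.0%, Team South 23/35 = 65.7% → Team South
Overall: the outbound team 11/45 = 24.4%, Team South 25/50 = 50.0% → Team South
Team South wins overall and in every lead group — no reversal.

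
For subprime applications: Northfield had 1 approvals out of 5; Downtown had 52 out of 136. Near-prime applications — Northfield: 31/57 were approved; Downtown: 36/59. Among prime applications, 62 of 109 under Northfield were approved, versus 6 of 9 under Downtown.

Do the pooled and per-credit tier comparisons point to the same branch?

Subprime: Northfield 1/5 = 20.0%, Downtown 52/136 = 38.2% → Downtown
Near-prime: Northfield 31/57 = 54.4%, Downtown 36/59 = 61.0% → Downtown
Prime: Northfield 62/109 = 56.9%, Downtown 6/9 = 66.7% → Downtown
Overall: Northfield 94/171 = 55.0%, Downtown 94/204 = 46.1% → Northfield
Downtown wins each credit group but Northfield wins overall — the comparison reverses. Downtown's applications skew toward subprime, which has a lower base rate.

No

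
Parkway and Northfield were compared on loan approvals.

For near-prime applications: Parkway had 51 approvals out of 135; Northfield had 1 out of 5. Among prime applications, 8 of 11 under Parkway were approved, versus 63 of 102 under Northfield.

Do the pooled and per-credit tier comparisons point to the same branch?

Near-prime: Parkway 51/135 = 37.8%, Northfield 1/5 = 20.0% → Parkway
Prime: Parkway 8/11 = 72.7%, Northfield 63/102 = 61.8% → Parkway
Overall: Parkway 59/146 = 40.4%, Northfield 64/107 = 59.8% → Northfield
Parkway wins each credit group but Northfield wins overall — the comparison reverses. Parkway's applications skew toward near-prime, which has a lower base rate.

No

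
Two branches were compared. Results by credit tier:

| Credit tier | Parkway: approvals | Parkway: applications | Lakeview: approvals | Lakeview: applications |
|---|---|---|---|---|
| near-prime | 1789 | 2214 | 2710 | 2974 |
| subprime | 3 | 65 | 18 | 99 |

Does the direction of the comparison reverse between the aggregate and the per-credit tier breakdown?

Near-prime: Parkway 1789/2214 = 80.8%, Lakeview 2710/2974 = 91.1% → Lakeview
Subprime: Parkway 3/65 = 4.6%, Lakeview 18/99 = 18.2% → Lakeview
Overall: Parkway 1792/2279 = 78.6%, Lakeview 2728/3073 = 88.8% → Lakeview
Lakeview wins overall and in every credit group — no reversal.

No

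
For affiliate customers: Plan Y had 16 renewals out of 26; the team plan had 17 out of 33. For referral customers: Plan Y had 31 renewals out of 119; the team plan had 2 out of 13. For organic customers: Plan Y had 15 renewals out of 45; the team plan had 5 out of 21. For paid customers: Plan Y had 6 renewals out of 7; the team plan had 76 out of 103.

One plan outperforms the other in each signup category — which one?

Affiliate: Plan Y 16/26 = 61.5%, the team plan 17/33 = 51.5% → Plan Y
Referral: Plan Y 31/119 = 26.1%, the team plan 2/13 = 15.4% → Plan Y
Organic: Plan Y 15/45 = 33.3%, the team plan 5/21 = 23.8% → Plan Y
Paid: Plan Y 6/7 = 85.7%, the team plan 76/103 = 73.8% → Plan Y
Plan Y has the higher rate in all 4 groups.

Plan Y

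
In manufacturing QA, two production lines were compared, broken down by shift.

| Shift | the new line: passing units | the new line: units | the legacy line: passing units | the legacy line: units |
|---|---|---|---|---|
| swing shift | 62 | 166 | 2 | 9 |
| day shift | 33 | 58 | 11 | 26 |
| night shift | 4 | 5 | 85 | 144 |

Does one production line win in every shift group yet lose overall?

Yes

Swing shift: the new line 62/166 = 37.3%, the legacy line 2/9 = 22.2% → the new line
Day shift: the new line 33/58 = 56.9%, the legacy line 11/26 = 42.3% → the new line
Night shift: the new line 4/5 = 80.0%, the legacy line 85/144 = 59.0% → the new line
Overall: the new line 99/229 = 43.2%, the legacy line 98/179 = 54.7% → the legacy line
The new line wins each shift group but the legacy line wins overall — the comparison reverses. The new line's units skew toward swing shift, which has a lower base rate.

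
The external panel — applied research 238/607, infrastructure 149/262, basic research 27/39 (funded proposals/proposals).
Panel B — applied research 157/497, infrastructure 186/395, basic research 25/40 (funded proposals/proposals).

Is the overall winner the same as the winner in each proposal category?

Applied research: the external panel 238/607 = 39.2%, Panel B 157/497 = 31.6% → the external panel
Infrastructure: the external panel 149/262 = 56.9%, Panel B 186/395 = 47.1% → the external panel
Basic research: the external panel 27/39 = 69.2%, Panel B 25/40 = 62.5% → the external panel
Overall: the external panel 414/908 = 45.6%, Panel B 368/932 = 39.5% → the external panel
The external panel wins overall and in every proposal group — no reversal.

Yes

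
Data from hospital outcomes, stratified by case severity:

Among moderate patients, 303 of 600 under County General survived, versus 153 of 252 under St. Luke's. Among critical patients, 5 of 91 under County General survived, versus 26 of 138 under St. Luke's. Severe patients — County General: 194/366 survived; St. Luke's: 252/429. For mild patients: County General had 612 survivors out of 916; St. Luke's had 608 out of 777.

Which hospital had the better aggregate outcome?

Moderate: County General 303/600 = 50.5%, St. Luke's 153/252 = 60.7% → St. Luke's
Critical: County General 5/91 = 5.5%, St. Luke's 26/138 = 18.8% → St. Luke's
Severe: County General 194/366 = 53.0%, St. Luke's 252/429 = 58.7% → St. Luke's
Mild: County General 612/916 = 66.8%, St. Luke's 608/777 = 78.2% → St. Luke's
Overall: County General 1114/1973 = 56.5%, St. Luke's 1039/1596 = 65.1% → St. Luke's

St. Luke's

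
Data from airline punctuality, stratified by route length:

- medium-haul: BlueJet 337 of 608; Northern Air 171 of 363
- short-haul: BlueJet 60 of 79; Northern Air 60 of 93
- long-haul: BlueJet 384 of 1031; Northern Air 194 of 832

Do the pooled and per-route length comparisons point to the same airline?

Yes

Medium-haul: BlueJet 337/608 = 55.4%, Northern Air 171/363 = 47.1% → BlueJet
Short-haul: BlueJet 60/79 = 75.9%, Northern Air 60/93 = 64.5% → BlueJet
Long-haul: BlueJet 384/1031 = 37.2%, Northern Air 194/832 = 23.3% → BlueJet
Overall: BlueJet 781/1718 = 45.5%, Northern Air 425/1288 = 33.0% → BlueJet
BlueJet wins overall and in every route group — no reversal.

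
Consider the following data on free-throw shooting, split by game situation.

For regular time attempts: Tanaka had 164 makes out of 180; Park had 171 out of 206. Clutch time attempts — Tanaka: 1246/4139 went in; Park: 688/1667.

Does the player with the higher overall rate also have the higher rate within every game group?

No

Regular time: Tanaka 164/180 = 91.1%, Park 171/206 = 83.0% → Tanaka
Clutch time: Tanaka 1246/4139 = 30.1%, Park 688/1667 = 41.3% → Park
Overall: Tanaka 1410/4319 = 32.6%, Park 859/1873 = 45.9% → Park
Neither sweeps: Tanaka wins 1 of 2 groups, Park wins 1. Park wins overall but not every group — no Simpson reversal.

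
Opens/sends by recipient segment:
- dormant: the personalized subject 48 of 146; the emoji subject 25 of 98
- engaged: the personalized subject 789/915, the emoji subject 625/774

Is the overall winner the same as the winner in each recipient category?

Yes

Dormant: the personalized subject 48/146 = 32.9%, the emoji subject 25/98 = 25.5% → the personalized subject
Engaged: the personalized subject 789/915 = 86.2%, the emoji subject 625/774 = 80.7% → the personalized subject
Overall: the personalized subject 837/1061 = 78.9%, the emoji subject 650/872 = 74.5% → the personalized subject
The personalized subject wins overall and in every recipient group — no reversal.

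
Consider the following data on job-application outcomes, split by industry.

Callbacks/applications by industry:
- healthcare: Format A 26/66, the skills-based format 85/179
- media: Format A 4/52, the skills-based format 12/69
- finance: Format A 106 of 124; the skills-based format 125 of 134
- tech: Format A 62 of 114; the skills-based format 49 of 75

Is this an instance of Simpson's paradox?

No

Healthcare: Format A 26/66 = 39.4%, the skills-based format 85/179 = 47.5% → the skills-based format
Media: Format A 4/52 = 7.7%, the skills-based format 12/69 = 17.4% → the skills-based format
Finance: Format A 106/124 = 85.5%, the skills-based format 125/134 = 93.3% → the skills-based format
Tech: Format A 62/114 = 54.4%, the skills-based format 49/75 = 65.3% → the skills-based format
Overall: Format A 198/356 = 55.6%, the skills-based format 271/457 = 59.3% → the skills-based format
The skills-based format wins overall and in every industry group — no reversal.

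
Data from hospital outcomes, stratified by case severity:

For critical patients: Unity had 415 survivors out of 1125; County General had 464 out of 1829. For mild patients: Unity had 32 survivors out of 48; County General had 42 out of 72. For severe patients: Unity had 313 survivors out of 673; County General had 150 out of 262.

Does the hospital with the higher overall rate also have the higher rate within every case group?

Critical: Unity 415/1125 = 36.9%, County General 464/1829 = 25.4% → Unity
Mild: Unity 32/48 = 66.7%, County General 42/72 = 58.3% → Unity
Severe: Unity 313/673 = 46.5%, County General 150/262 = 57.3% → County General
Overall: Unity 760/1846 = 41.2%, County General 656/2163 = 30.3% → Unity
Neither sweeps: Unity wins 2 of 3 groups, County General wins 1. Unity wins overall but not every group — no Simpson reversal.

No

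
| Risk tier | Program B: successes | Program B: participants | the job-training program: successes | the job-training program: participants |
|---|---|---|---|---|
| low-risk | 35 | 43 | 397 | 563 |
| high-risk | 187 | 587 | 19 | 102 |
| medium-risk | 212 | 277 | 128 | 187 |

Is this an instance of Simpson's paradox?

Low-risk: Program B 35/43 = 81.4%, the job-training program 397/563 = 70.5% → Program B
High-risk: Program B 187/587 = 31.9%, the job-training program 19/102 = 18.6% → Program B
Medium-risk: Program B 212/277 = 76.5%, the job-training program 128/187 = 68.4% → Program B
Overall: Program B 434/907 = 47.9%, the job-training program 544/852 = 63.8% → the job-training program
Program B wins each risk group but the job-training program wins overall — the comparison reverses. Program B's participants skew toward high-risk, which has a lower base rate.

Yes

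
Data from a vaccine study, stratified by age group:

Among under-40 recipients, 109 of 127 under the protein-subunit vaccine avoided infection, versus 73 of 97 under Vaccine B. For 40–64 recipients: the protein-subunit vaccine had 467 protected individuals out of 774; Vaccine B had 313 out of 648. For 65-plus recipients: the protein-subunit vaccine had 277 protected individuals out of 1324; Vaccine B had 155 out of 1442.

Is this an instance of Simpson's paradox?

No

Under-40: the protein-subunit vaccine 109/127 = 85.8%, Vaccine B 73/97 = 75.3% → the protein-subunit vaccine
40–64: the protein-subunit vaccine 467/774 = 60.3%, Vaccine B 313/648 = 48.3% → the protein-subunit vaccine
65-plus: the protein-subunit vaccine 277/1324 = 20.9%, Vaccine B 155/1442 = 10.7% → the protein-subunit vaccine
Overall: the protein-subunit vaccine 853/2225 = 38.3%, Vaccine B 541/2187 = 24.7% → the protein-subunit vaccine
The protein-subunit vaccine wins overall and in every age group — no reversal.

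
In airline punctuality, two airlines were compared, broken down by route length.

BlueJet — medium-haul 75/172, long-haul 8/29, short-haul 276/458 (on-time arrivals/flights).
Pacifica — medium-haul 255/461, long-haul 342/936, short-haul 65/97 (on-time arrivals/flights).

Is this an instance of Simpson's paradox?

Medium-haul: BlueJet 75/172 = 43.6%, Pacifica 255/461 = 55.3% → Pacifica
Long-haul: BlueJet 8/29 = 27.6%, Pacifica 342/936 = 36.5% → Pacifica
Short-haul: BlueJet 276/458 = 60.3%, Pacifica 65/97 = 67.0% → Pacifica
Overall: BlueJet 359/659 = 54.5%, Pacifica 662/1494 = 44.3% → BlueJet
Pacifica wins each route group but BlueJet wins overall — the comparison reverses. Pacifica's flights skew toward long-haul, which has a lower base rate.

Yes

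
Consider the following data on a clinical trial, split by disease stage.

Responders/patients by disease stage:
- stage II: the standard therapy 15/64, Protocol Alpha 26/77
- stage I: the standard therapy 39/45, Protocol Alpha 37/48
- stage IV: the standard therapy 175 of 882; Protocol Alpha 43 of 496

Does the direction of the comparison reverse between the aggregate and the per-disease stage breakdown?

Stage II: the standard therapy 15/64 = 23.4%, Protocol Alpha 26/77 = 33.8% → Protocol Alpha
Stage I: the standard therapy 39/45 = 86.7%, Protocol Alpha 37/48 = 77.1% → the standard therapy
Stage IV: the standard therapy 175/882 = 19.8%, Protocol Alpha 43/496 = 8.7% → the standard therapy
Overall: the standard therapy 229/991 = 23.1%, Protocol Alpha 106/621 = 17.1% → the standard therapy
Neither sweeps: the standard therapy wins 2 of 3 groups, Protocol Alpha wins 1. The standard therapy wins overall but not every group — no Simpson reversal.

No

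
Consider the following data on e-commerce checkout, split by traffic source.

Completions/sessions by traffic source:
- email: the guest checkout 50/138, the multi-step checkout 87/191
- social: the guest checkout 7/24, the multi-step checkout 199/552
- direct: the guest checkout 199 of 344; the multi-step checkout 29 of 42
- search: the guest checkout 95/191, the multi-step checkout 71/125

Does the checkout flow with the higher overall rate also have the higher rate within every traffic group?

Email: the guest checkout 50/138 = 36.2%, the multi-step checkout 87/191 = 45.5% → the multi-step checkout
Social: the guest checkout 7/24 = 29.2%, the multi-step checkout 199/552 = 36.1% → the multi-step checkout
Direct: the guest checkout 199/344 = 57.8%, the multi-step checkout 29/42 = 69.0% → the multi-step checkout
Search: the guest checkout 95/191 = 49.7%, the multi-step checkout 71/125 = 56.8% → the multi-step checkout
Overall: the guest checkout 351/697 = 50.4%, the multi-step checkout 386/910 = 42.4% → the guest checkout
The multi-step checkout wins each traffic group but the guest checkout wins overall — the comparison reverses. The multi-step checkout's sessions skew toward social, which has a lower base rate.

No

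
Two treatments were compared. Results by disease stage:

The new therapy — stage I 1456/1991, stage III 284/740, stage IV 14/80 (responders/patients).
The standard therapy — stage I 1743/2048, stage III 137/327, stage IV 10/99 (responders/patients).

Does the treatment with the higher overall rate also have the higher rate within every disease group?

Stage I: the new therapy 1456/1991 = 73.1%, the standard therapy 1743/2048 = 85.1% → the standard therapy
Stage III: the new therapy 284/740 = 38.4%, the standard therapy 137/327 = 41.9% → the standard therapy
Stage IV: the new therapy 14/80 = 17.5%, the standard therapy 10/99 = 10.1% → the new therapy
Overall: the new therapy 1754/2811 = 62.4%, the standard therapy 1890/2474 = 76.4% → the standard therapy
Neither sweeps: the new therapy wins 1 of 3 groups, the standard therapy wins 2. The standard therapy wins overall but not every group — no Simpson reversal.

No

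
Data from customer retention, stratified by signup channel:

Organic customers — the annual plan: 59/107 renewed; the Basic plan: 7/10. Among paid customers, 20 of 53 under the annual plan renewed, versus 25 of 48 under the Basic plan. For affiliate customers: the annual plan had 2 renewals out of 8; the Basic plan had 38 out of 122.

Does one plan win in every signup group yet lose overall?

Organic: the annual plan 59/107 = 55.1%, the Basic plan 7/10 = 70.0% → the Basic plan
Paid: the annual plan 20/53 = 37.7%, the Basic plan 25/48 = 52.1% → the Basic plan
Affiliate: the annual plan 2/8 = 25.0%, the Basic plan 38/122 = 31.1% → the Basic plan
Overall: the annual plan 81/168 = 48.2%, the Basic plan 70/180 = 38.9% → the annual plan
The Basic plan wins each signup group but the annual plan wins overall — the comparison reverses. The Basic plan's customers skew toward affiliate, which has a lower base rate.

Yes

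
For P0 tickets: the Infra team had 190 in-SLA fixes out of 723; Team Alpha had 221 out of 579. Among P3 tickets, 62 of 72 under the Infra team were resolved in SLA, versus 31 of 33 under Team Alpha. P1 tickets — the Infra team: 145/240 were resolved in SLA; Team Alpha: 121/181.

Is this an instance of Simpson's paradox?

No

P0: the Infra team 190/723 = 26.3%, Team Alpha 221/579 = 38.2% → Team Alpha
P3: the Infra team 62/72 = 86.1%, Team Alpha 31/33 = 93.9% → Team Alpha
P1: the Infra team 145/240 = 60.4%, Team Alpha 121/181 = 66.9% → Team Alpha
Overall: the Infra team 397/1035 = 38.4%, Team Alpha 373/793 = 47.0% → Team Alpha
Team Alpha wins overall and in every ticket group — no reversal.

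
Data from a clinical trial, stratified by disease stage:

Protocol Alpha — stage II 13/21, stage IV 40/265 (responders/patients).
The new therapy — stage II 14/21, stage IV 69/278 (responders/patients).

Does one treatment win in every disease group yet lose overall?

Stage II: Protocol Alpha 13/21 = 61.9%, the new therapy 14/21 = 66.7% → the new therapy
Stage IV: Protocol Alpha 40/265 = 15.1%, the new therapy 69/278 = 24.8% → the new therapy
Overall: Protocol Alpha 53/286 = 18.5%, the new therapy 83/299 = 27.8% → the new therapy
The new therapy wins overall and in every disease group — no reversal.

No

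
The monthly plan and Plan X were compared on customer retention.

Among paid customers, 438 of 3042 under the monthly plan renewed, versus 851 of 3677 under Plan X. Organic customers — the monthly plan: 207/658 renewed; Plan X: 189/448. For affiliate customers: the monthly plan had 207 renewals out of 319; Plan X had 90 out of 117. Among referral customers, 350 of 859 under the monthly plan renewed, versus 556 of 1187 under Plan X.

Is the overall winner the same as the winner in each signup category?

Paid: the monthly plan 438/3042 = 14.4%, Plan X 851/3677 = 23.1% → Plan X
Organic: the monthly plan 207/658 = 31.5%, Plan X 189/448 = 42.2% → Plan X
Affiliate: the monthly plan 207/319 = 64.9%, Plan X 90/117 = 76.9% → Plan X
Referral: the monthly plan 350/859 = 40.7%, Plan X 556/1187 = 46.8% → Plan X
Overall: the monthly plan 1202/4878 = 24.6%, Plan X 1686/5429 = 31.1% → Plan X
Plan X wins overall and in every signup group — no reversal.

Yes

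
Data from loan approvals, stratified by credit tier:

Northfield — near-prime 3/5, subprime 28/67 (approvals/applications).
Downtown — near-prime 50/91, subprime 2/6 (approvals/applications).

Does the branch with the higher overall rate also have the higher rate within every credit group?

Near-prime: Northfield 3/5 = 60.0%, Downtown 50/91 = 54.9% → Northfield
Subprime: Northfield 28/67 = 41.8%, Downtown 2/6 = 33.3% → Northfield
Overall: Northfield 31/72 = 43.1%, Downtown 52/97 = 53.6% → Downtown
Northfield wins each credit group but Downtown wins overall — the comparison reverses. Northfield's applications skew toward subprime, which has a lower base rate.

No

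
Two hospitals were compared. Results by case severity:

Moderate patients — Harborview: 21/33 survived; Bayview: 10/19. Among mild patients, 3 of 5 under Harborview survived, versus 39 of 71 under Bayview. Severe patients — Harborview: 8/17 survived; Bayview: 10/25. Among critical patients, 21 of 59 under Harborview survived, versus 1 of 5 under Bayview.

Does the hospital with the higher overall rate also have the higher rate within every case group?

No

Moderate: Harborview 21/33 = 63.6%, Bayview 10/19 = 52.6% → Harborview
Mild: Harborview 3/5 = 60.0%, Bayview 39/71 = 54.9% → Harborview
Severe: Harborview 8/17 = 47.1%, Bayview 10/25 = 40.0% → Harborview
Critical: Harborview 21/59 = 35.6%, Bayview 1/5 = 20.0% → Harborview
Overall: Harborview 53/114 = 46.5%, Bayview 60/120 = 50.0% → Bayview
Harborview wins each case group but Bayview wins overall — the comparison reverses. Harborview's patients skew toward critical, which has a lower base rate.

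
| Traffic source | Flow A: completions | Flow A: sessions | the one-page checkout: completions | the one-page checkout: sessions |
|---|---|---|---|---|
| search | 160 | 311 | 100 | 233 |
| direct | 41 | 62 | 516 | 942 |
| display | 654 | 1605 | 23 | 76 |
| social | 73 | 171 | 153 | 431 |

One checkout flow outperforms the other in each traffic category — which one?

Flow A

Search: Flow A 160/311 = 51.4%, the one-page checkout 100/233 = 42.9% → Flow A
Direct: Flow A 41/62 = 66.1%, the one-page checkout 516/942 = 54.8% → Flow A
Display: Flow A 654/1605 = 40.7%, the one-page checkout 23/76 = 30.3% → Flow A
Social: Flow A 73/171 = 42.7%, the one-page checkout 153/431 = 35.5% → Flow A
Flow A has the higher rate in all 4 groups.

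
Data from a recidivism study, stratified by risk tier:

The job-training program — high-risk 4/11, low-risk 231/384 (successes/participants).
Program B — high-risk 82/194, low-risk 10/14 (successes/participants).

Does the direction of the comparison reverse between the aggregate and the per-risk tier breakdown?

Yes

High-risk: the job-training program 4/11 = 36.4%, Program B 82/194 = 42.3% → Program B
Low-risk: the job-training program 231/384 = 60.2%, Program B 10/14 = 71.4% → Program B
Overall: the job-training program 235/395 = 59.5%, Program B 92/208 = 44.2% → the job-training program
Program B wins each risk group but the job-training program wins overall — the comparison reverses. Program B's participants skew toward high-risk, which has a lower base rate.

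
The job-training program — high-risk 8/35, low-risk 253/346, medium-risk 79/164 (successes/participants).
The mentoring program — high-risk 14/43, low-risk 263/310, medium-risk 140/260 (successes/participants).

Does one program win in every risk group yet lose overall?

High-risk: the job-training program 8/35 = 22.9%, the mentoring program 14/43 = 32.6% → the mentoring program
Low-risk: the job-training program 253/346 = 73.1%, the mentoring program 263/310 = 84.8% → the mentoring program
Medium-risk: the job-training program 79/164 = 48.2%, the mentoring program 140/260 = 53.8% → the mentoring program
Overall: the job-training program 340/545 = 62.4%, the mentoring program 417/613 = 68.0% → the mentoring program
The mentoring program wins overall and in every risk group — no reversal.

No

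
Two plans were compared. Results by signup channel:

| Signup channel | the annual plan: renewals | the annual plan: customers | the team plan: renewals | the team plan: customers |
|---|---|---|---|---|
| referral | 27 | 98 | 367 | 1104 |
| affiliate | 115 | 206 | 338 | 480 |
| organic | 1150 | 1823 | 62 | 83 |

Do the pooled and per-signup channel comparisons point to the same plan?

No

Referral: the annual plan 27/98 = 27.6%, the team plan 367/1104 = 33.2% → the team plan
Affiliate: the annual plan 115/206 = 55.8%, the team plan 338/480 = 70.4% → the team plan
Organic: the annual plan 1150/1823 = 63.1%, the team plan 62/83 = 74.7% → the team plan
Overall: the annual plan 1292/2127 = 60.7%, the team plan 767/1667 = 46.0% → the annual plan
The team plan wins each signup group but the annual plan wins overall — the comparison reverses. The team plan's customers skew toward referral, which has a lower base rate.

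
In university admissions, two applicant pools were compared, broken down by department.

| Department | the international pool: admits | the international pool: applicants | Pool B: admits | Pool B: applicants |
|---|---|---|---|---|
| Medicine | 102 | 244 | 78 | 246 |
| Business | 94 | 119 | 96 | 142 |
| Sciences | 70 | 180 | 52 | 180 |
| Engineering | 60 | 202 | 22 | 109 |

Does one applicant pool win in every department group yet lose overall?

Medicine: the international pool 102/244 = 41.8%, Pool B 78/246 = 31.7% → the international pool
Business: the international pool 94/119 = 79.0%, Pool B 96/142 = 67.6% → the international pool
Sciences: the international pool 70/180 = 38.9%, Pool B 52/180 = 28.9% → the international pool
Engineering: the international pool 60/202 = 29.7%, Pool B 22/109 = 20.2% → the international pool
Overall: the international pool 326/745 = 43.8%, Pool B 248/677 = 36.6% → the international pool
The international pool wins overall and in every department group — no reversal.

No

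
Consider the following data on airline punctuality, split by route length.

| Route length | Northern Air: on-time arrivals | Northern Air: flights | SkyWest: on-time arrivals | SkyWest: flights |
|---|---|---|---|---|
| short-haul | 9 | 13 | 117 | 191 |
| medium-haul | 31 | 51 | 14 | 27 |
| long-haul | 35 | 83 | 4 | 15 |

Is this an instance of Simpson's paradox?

Short-haul: Northern Air 9/13 = 69.2%, SkyWest 117/191 = 61.3% → Northern Air
Medium-haul: Northern Air 31/51 = 60.8%, SkyWest 14/27 = 51.9% → Northern Air
Long-haul: Northern Air 35/83 = 42.2%, SkyWest 4/15 = 26.7% → Northern Air
Overall: Northern Air 75/147 = 51.0%, SkyWest 135/233 = 57.9% → SkyWest
Northern Air wins each route group but SkyWest wins overall — the comparison reverses. Northern Air's flights skew toward long-haul, which has a lower base rate.

Yes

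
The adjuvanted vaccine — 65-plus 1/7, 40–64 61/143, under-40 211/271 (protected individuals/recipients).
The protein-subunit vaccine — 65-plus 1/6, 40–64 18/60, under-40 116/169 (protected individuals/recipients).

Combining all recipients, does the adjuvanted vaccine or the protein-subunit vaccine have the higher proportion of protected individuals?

65-plus: the adjuvanted vaccine 1/7 = 14.3%, the protein-subunit vaccine 1/6 = 16.7% → the protein-subunit vaccine
40–64: the adjuvanted vaccine 61/143 = 42.7%, the protein-subunit vaccine 18/60 = 30.0% → the adjuvanted vaccine
Under-40: the adjuvanted vaccine 211/271 = 77.9%, the protein-subunit vaccine 116/169 = 68.6% → the adjuvanted vaccine
Overall: the adjuvanted vaccine 273/421 = 64.8%, the protein-subunit vaccine 135/235 = 57.4% → the adjuvanted vaccine
(Neither sweeps every age group, but the adjuvanted vaccine has the higher pooled rate.)

the adjuvanted vaccine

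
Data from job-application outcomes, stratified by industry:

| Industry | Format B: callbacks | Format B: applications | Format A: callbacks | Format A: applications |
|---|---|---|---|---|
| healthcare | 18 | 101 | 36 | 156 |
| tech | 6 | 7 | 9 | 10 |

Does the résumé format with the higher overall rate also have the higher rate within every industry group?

Yes

Healthcare: Format B 18/101 = 17.8%, Format A 36/156 = 23.1% → Format A
Tech: Format B 6/7 = 85.7%, Format A 9/10 = 90.0% → Format A
Overall: Format B 24/108 = 22.2%, Format A 45/166 = 27.1% → Format A
Format A wins overall and in every industry group — no reversal.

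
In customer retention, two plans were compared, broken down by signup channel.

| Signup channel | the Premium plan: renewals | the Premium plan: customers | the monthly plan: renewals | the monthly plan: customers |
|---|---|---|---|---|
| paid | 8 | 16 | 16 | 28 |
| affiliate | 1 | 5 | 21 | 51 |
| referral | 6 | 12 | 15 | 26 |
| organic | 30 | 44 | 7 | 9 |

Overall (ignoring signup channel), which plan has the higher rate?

Paid: the Premium plan 8/16 = 50.0%, the monthly plan 16/28 = 57.1% → the monthly plan
Affiliate: the Premium plan 1/5 = 20.0%, the monthly plan 21/51 = 41.2% → the monthly plan
Referral: the Premium plan 6/12 = 50.0%, the monthly plan 15/26 = 57.7% → the monthly plan
Organic: the Premium plan 30/44 = 68.2%, the monthly plan 7/9 = 77.8% → the monthly plan
Overall: the Premium plan 45/77 = 58.4%, the monthly plan 59/114 = 51.8% → the Premium plan
(The monthly plan wins every signup group but the Premium plan wins overall — the monthly plan's customers skew toward the low-rate affiliate group.)

the Premium plan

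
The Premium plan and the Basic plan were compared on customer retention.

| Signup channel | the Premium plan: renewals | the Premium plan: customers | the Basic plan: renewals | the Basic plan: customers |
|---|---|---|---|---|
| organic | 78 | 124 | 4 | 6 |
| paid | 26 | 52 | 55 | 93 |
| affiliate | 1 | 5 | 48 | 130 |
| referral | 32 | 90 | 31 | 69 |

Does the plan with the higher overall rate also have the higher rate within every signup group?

Organic: the Premium plan 78/124 = 62.9%, the Basic plan 4/6 = 66.7% → the Basic plan
Paid: the Premium plan 26/52 = 50.0%, the Basic plan 55/93 = 59.1% → the Basic plan
Affiliate: the Premium plan 1/5 = 20.0%, the Basic plan 48/130 = 36.9% → the Basic plan
Referral: the Premium plan 32/90 = 35.6%, the Basic plan 31/69 = 44.9% → the Basic plan
Overall: the Premium plan 137/271 = 50.6%, the Basic plan 138/298 = 46.3% → the Premium plan
The Basic plan wins each signup group but the Premium plan wins overall — the comparison reverses. The Basic plan's customers skew toward affiliate, which has a lower base rate.

No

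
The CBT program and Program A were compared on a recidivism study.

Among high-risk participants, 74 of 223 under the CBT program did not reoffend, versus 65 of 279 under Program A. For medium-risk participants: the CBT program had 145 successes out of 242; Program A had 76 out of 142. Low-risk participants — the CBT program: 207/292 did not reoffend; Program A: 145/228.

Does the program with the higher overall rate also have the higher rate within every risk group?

Yes

High-risk: the CBT program 74/223 = 33.2%, Program A 65/279 = 23.3% → the CBT program
Medium-risk: the CBT program 145/242 = 59.9%, Program A 76/142 = 53.5% → the CBT program
Low-risk: the CBT program 207/292 = 70.9%, Program A 145/228 = 63.6% → the CBT program
Overall: the CBT program 426/757 = 56.3%, Program A 286/649 = 44.1% → the CBT program
The CBT program wins overall and in every risk group — no reversal.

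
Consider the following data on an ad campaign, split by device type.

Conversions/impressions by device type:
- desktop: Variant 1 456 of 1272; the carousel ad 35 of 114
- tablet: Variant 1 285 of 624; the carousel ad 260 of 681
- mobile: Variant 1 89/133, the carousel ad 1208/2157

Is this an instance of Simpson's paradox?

Yes

Desktop: Variant 1 456/1272 = 35.8%, the carousel ad 35/114 = 30.7% → Variant 1
Tablet: Variant 1 285/624 = 45.7%, the carousel ad 260/681 = 38.2% → Variant 1
Mobile: Variant 1 89/133 = 66.9%, the carousel ad 1208/2157 = 56.0% → Variant 1
Overall: Variant 1 830/2029 = 40.9%, the carousel ad 1503/2952 = 50.9% → the carousel ad
Variant 1 wins each device group but the carousel ad wins overall — the comparison reverses. Variant 1's impressions skew toward desktop, which has a lower base rate.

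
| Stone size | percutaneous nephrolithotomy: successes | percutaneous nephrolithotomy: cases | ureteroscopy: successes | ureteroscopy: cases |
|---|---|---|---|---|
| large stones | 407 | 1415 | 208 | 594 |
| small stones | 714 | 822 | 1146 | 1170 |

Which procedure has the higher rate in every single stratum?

Large stones: percutaneous nephrolithotomy 407/1415 = 28.8%, ureteroscopy 208/594 = 35.0% → ureteroscopy
Small stones: percutaneous nephrolithotomy 714/822 = 86.9%, ureteroscopy 1146/1170 = 97.9% → ureteroscopy
Ureteroscopy has the higher rate in both groups.

ureteroscopy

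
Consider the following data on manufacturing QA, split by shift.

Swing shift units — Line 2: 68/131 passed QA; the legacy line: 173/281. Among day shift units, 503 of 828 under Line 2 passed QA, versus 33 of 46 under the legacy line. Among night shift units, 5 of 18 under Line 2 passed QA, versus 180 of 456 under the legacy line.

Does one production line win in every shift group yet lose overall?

Swing shift: Line 2 68/131 = 51.9%, the legacy line 173/281 = 61.6% → the legacy line
Day shift: Line 2 503/828 = 60.7%, the legacy line 33/46 = 71.7% → the legacy line
Night shift: Line 2 5/18 = 27.8%, the legacy line 180/456 = 39.5% → the legacy line
Overall: Line 2 576/977 = 59.0%, the legacy line 386/783 = 49.3% → Line 2
The legacy line wins each shift group but Line 2 wins overall — the comparison reverses. The legacy line's units skew toward night shift, which has a lower base rate.

Yes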